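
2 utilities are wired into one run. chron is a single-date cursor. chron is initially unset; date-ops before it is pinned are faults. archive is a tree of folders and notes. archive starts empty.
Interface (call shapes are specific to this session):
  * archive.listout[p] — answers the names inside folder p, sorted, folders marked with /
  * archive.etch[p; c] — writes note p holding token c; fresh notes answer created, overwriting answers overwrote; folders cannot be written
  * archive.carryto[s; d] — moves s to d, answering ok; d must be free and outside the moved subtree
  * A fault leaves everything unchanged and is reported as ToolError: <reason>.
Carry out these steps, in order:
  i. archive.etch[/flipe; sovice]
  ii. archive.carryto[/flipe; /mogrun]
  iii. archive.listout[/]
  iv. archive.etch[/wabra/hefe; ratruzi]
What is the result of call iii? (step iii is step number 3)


>> archive.etch(/flipe, sovice)
<< created
>> archive.carryto(/flipe, /mogrun)
<< ok
>> archive.listout(/)
<< [mogrun]
>> archive.etch(/wabra/hefe, ratruzi)
<< ToolError: no parent

Answer: [mogrun]


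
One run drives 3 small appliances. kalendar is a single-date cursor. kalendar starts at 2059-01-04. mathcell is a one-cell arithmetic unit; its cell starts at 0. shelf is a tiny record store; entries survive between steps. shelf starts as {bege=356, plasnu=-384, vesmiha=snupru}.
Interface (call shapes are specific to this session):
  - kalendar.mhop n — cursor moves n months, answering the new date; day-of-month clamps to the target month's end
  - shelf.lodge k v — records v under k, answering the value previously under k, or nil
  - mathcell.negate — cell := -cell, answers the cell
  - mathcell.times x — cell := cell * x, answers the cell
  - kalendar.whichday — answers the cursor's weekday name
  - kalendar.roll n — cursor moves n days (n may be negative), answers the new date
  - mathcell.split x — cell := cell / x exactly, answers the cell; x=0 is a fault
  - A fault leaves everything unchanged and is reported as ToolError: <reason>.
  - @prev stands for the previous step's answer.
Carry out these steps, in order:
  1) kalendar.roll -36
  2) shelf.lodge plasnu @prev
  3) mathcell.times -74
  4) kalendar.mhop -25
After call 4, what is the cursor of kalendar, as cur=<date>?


Answer: cur=2056-10-29

Derivation:
-> roll(n: -36)
<- 2058-11-29
-> lodge(k: plasnu, v: @prev)
<- -384
-> times(x: -74)
<- 0
-> mhop(n: -25)
<- 2056-10-29


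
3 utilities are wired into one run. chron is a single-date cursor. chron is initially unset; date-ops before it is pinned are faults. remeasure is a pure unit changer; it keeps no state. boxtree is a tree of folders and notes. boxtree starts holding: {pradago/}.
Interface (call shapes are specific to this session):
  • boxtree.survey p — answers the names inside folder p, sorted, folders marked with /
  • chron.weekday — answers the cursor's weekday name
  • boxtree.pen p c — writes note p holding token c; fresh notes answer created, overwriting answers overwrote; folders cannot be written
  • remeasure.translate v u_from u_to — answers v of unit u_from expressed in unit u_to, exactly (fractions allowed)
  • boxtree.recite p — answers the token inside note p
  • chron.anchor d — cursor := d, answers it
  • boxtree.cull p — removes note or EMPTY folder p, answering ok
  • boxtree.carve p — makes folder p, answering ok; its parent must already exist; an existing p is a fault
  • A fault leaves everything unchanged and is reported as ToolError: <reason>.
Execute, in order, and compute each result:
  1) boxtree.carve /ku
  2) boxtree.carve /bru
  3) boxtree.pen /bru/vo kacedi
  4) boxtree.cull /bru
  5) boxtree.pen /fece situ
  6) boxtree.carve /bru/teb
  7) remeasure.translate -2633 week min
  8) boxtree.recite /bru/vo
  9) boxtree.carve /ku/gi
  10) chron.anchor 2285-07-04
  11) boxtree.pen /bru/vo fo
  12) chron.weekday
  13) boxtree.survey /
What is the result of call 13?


Answer: [bru/, fece, ku/, pradago/]

Derivation:
-- 1. boxtree.carve(p=/ku) ~> ok
-- 2. boxtree.carve(p=/bru) ~> ok
-- 3. boxtree.pen(p=/bru/vo, c=kacedi) ~> created
-- 4. boxtree.cull(p=/bru) ~> ToolError: not empty
-- 5. boxtree.pen(p=/fece, c=situ) ~> created
-- 6. boxtree.carve(p=/bru/teb) ~> ok
-- 7. remeasure.translate(v=-2633, u_from=week, u_to=min) ~> -26540640
-- 8. boxtree.recite(p=/bru/vo) ~> kacedi
-- 9. boxtree.carve(p=/ku/gi) ~> ok
-- 10. chron.anchor(d=2285-07-04) ~> 2285-07-04
-- 11. boxtree.pen(p=/bru/vo, c=fo) ~> overwrote
-- 12. chron.weekday() ~> Saturday
-- 13. boxtree.survey(p=/) ~> [bru/, fece, ku/, pradago/]


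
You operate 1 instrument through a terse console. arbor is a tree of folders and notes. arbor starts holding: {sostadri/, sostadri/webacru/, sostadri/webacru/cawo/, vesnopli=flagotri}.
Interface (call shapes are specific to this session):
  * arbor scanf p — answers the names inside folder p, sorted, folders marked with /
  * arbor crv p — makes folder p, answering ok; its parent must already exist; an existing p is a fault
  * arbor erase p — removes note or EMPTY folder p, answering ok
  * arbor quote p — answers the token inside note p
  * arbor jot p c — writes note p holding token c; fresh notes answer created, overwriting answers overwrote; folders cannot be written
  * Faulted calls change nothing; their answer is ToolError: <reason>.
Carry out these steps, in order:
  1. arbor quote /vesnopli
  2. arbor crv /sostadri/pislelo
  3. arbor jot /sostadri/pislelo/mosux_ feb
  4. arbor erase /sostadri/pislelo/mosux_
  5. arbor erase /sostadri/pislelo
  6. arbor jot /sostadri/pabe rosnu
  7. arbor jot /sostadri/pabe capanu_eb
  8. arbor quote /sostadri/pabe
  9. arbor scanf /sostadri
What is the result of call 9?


[in] arbor quote p=/vesnopli
:: flagotri
[in] arbor crv p=/sostadri/pislelo
:: ok
[in] arbor jot p=/sostadri/pislelo/mosux_ c=feb
:: created
[in] arbor erase p=/sostadri/pislelo/mosux_
:: ok
[in] arbor erase p=/sostadri/pislelo
:: ok
[in] arbor jot p=/sostadri/pabe c=rosnu
:: created
[in] arbor jot p=/sostadri/pabe c=capanu_eb
:: overwrote
[in] arbor quote p=/sostadri/pabe
:: capanu_eb
[in] arbor scanf p=/sostadri
:: [pabe, webacru/]

Answer: [pabe, webacru/]


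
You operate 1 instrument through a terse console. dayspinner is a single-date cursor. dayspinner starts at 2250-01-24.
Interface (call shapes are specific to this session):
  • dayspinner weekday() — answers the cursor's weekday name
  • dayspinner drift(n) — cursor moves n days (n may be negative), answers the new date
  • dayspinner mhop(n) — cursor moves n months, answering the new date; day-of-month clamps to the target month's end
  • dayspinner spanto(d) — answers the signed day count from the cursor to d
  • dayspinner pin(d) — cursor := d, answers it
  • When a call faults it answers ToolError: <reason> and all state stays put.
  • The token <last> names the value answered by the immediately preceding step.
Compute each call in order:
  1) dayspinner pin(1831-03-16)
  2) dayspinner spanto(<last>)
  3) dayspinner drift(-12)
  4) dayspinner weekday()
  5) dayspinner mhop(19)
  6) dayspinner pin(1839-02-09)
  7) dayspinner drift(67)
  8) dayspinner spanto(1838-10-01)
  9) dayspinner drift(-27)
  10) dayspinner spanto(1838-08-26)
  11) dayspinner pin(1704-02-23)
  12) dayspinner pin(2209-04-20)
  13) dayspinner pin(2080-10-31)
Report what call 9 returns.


Answer: 1839-03-21

Derivation:
I run dayspinner pin passing d: 1831-03-16, — result: 1831-03-16.
Now I run dayspinner spanto passing d: <last>, → 0.
I invoke dayspinner drift passing n: -12, and see 1831-03-04.
I run dayspinner weekday(), yielding Friday.
I use dayspinner mhop passing n: 19, which returns 1832-10-04.
Calling dayspinner pin passing d: 1839-02-09, and see 1839-02-09.
Invoking dayspinner drift passing n: 67, giving 1839-04-17.
I use dayspinner spanto passing d: 1838-10-01, and get -198.
Then dayspinner drift passing n: -27, and observe 1839-03-21.
I use dayspinner spanto passing d: 1838-08-26, — result: -207.
Then dayspinner pin passing d: 1704-02-23, → 1704-02-23.
Calling dayspinner pin passing d: 2209-04-20, and observe 2209-04-20.
I call dayspinner pin passing d: 2080-10-31, giving 2080-10-31.


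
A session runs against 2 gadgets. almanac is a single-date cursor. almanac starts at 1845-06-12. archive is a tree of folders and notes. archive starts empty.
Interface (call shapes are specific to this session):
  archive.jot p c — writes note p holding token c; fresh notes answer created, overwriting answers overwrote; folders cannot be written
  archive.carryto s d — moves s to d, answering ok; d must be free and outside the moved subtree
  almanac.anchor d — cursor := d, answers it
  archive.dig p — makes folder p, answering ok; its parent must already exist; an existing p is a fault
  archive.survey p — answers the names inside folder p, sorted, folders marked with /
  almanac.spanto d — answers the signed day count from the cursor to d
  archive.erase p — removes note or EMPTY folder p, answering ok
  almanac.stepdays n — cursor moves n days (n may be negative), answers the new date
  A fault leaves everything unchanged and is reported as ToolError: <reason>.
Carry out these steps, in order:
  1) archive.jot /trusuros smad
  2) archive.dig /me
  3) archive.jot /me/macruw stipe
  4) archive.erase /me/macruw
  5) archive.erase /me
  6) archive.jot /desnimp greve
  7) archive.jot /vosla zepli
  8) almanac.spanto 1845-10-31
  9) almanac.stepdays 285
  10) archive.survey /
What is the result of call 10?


% 1. jot(p: /trusuros, c: smad) => created
% 2. dig(p: /me) => ok
% 3. jot(p: /me/macruw, c: stipe) => created
% 4. erase(p: /me/macruw) => ok
% 5. erase(p: /me) => ok
% 6. jot(p: /desnimp, c: greve) => created
% 7. jot(p: /vosla, c: zepli) => created
% 8. spanto(d: 1845-10-31) => 141
% 9. stepdays(n: 285) => 1846-03-24
% 10. survey(p: /) => [desnimp, trusuros, vosla]

Answer: [desnimp, trusuros, vosla]


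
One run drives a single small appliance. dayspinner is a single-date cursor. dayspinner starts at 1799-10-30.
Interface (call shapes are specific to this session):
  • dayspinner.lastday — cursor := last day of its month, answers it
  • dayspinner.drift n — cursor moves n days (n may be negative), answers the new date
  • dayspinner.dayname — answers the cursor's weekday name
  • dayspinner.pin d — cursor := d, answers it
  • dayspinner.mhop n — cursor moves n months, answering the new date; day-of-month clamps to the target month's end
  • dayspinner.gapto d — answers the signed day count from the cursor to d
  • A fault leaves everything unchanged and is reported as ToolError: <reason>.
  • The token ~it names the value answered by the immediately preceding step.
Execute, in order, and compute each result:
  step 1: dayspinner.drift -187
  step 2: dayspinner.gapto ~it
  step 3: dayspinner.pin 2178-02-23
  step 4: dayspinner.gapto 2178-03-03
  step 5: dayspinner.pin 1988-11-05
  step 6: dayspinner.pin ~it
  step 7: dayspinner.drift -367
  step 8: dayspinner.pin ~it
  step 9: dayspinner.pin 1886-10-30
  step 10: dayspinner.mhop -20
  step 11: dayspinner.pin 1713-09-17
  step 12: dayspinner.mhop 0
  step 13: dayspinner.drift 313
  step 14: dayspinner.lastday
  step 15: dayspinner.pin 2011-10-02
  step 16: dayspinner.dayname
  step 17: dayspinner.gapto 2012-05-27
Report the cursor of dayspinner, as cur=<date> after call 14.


Invoking dayspinner.drift(n=-187), and observe 1799-04-26.
I try dayspinner.gapto(d=~it), and see 0.
I run dayspinner.pin(d=2178-02-23), → 2178-02-23.
I call dayspinner.gapto(d=2178-03-03), and see 8.
I try dayspinner.pin(d=1988-11-05), and see 1988-11-05.
Now I run dayspinner.pin(d=~it), — result: 1988-11-05.
I try dayspinner.drift(n=-367), and get 1987-11-04.
Then dayspinner.pin(d=~it), — result: 1987-11-04.
I use dayspinner.pin(d=1886-10-30): 1886-10-30.
I call dayspinner.mhop(n=-20): 1885-02-28.
Then dayspinner.pin(d=1713-09-17), and see 1713-09-17.
Now I run dayspinner.mhop(n=0), giving 1713-09-17.
I call dayspinner.drift(n=313), giving 1714-07-27.
Using dayspinner.lastday, and observe 1714-07-31.
Calling dayspinner.pin(d=2011-10-02), which returns 2011-10-02.
Now I run dayspinner.dayname, which returns Sunday.
Next I call dayspinner.gapto(d=2012-05-27), and get 238.

Answer: cur=1714-07-31


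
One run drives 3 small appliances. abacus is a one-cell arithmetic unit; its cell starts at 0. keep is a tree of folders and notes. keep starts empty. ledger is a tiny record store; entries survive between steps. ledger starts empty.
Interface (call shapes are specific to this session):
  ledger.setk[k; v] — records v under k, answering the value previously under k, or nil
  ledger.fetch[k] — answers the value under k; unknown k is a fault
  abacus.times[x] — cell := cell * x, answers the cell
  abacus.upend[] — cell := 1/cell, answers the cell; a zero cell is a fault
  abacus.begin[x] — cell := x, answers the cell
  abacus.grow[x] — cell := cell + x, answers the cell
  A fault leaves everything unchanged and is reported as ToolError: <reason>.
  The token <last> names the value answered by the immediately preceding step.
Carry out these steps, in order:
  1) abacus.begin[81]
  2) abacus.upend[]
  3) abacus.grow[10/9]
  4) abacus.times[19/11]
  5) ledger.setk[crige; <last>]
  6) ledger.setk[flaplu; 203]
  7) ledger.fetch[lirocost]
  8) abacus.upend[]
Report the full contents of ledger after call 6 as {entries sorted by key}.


Answer: {crige=1729/891, flaplu=203}

Derivation:
[in] abacus.begin x=81
  81
[in] abacus.upend
  1/81
[in] abacus.grow x=10/9
  91/81
[in] abacus.times x=19/11
  1729/891
[in] ledger.setk k=crige v=<last>
  nil
[in] ledger.setk k=flaplu v=203
  nil
[in] ledger.fetch k=lirocost
  ToolError: no such key lirocost
[in] abacus.upend
  891/1729


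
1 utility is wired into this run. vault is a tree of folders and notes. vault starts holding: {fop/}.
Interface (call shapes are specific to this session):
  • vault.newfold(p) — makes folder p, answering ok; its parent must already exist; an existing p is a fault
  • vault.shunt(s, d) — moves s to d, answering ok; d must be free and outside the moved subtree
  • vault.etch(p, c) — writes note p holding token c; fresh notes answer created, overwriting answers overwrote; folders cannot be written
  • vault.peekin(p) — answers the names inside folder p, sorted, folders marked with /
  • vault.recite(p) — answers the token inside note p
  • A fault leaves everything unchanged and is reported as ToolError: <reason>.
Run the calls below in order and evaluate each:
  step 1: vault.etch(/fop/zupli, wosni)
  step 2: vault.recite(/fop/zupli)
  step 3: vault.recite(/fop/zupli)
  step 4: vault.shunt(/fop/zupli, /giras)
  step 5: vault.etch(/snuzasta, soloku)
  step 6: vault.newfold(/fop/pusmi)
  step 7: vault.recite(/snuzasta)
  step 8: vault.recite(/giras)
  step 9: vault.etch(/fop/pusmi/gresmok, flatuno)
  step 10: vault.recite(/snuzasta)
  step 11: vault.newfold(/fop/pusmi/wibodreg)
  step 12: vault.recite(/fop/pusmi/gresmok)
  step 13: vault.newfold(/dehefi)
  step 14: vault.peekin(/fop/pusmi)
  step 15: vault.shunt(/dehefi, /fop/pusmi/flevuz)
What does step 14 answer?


I try etch with p='/fop/zupli', c='wosni', which returns created.
I use recite with p='/fop/zupli', and get wosni.
Then recite with p='/fop/zupli', — result: wosni.
Using shunt with s='/fop/zupli', d='/giras', → ok.
I use etch with p='/snuzasta', c='soloku': created.
I call newfold with p='/fop/pusmi', yielding ok.
Using recite with p='/snuzasta', — result: soloku.
Using recite with p='/giras', yielding wosni.
Calling etch with p='/fop/pusmi/gresmok', c='flatuno', and get created.
Next I call recite with p='/snuzasta', and get soloku.
I call newfold with p='/fop/pusmi/wibodreg', → ok.
Next I call recite with p='/fop/pusmi/gresmok', and observe flatuno.
I try newfold with p='/dehefi', which returns ok.
Calling peekin with p='/fop/pusmi', → [gresmok, wibodreg/].
I call shunt with s='/dehefi', d='/fop/pusmi/flevuz', and get ok.

Answer: [gresmok, wibodreg/]


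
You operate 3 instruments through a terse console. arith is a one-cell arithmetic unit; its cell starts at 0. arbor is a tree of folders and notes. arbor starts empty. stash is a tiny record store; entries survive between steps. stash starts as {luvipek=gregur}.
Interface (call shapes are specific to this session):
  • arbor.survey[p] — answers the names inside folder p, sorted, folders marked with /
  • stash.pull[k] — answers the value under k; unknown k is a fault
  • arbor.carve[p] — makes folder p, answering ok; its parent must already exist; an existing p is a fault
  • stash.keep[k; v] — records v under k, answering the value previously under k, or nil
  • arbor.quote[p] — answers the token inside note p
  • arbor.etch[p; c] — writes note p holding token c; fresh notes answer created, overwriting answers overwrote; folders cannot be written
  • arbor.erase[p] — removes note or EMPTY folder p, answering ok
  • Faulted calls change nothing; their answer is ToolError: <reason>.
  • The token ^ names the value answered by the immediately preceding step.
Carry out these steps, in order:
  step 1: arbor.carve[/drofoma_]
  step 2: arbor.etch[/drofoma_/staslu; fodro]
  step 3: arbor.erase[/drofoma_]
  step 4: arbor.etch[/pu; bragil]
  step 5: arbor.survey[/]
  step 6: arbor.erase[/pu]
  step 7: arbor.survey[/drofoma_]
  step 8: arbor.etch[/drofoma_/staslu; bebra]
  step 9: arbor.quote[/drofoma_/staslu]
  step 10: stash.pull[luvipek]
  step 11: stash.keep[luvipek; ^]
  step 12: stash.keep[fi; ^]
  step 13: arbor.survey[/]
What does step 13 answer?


Next I call arbor.carve with /drofoma_, → ok.
Invoking arbor.etch with /drofoma_/staslu, fodro: created.
I run arbor.erase with /drofoma_: ToolError: not empty.
I run arbor.etch with /pu, bragil: created.
I run arbor.survey with /, yielding [drofoma_/, pu].
Calling arbor.erase with /pu, — result: ok.
Then arbor.survey with /drofoma_, and observe [staslu].
I use arbor.etch with /drofoma_/staslu, bebra, — result: overwrote.
Using arbor.quote with /drofoma_/staslu, and see bebra.
Invoking stash.pull with luvipek, and get gregur.
I try stash.keep with luvipek, ^, and get gregur.
I run stash.keep with fi, ^: nil.
Then arbor.survey with /, which returns [drofoma_/].

Answer: [drofoma_/]


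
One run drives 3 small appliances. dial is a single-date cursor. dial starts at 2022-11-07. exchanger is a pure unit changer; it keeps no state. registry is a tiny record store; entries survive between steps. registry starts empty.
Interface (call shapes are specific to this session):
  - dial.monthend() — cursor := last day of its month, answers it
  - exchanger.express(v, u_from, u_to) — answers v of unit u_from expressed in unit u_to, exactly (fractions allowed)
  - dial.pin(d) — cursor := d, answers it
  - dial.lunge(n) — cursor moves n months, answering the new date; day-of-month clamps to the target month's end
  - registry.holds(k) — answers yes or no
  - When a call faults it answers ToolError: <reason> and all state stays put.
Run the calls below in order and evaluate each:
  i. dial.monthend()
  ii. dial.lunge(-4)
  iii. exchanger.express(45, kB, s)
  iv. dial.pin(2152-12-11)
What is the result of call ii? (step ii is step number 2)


-> dial.monthend()
<- 2022-11-30
-> dial.lunge(n='-4')
<- 2022-07-30
-> exchanger.express(v='45', u_from='kB', u_to='s')
<- ToolError: incompatible units
-> dial.pin(d='2152-12-11')
<- 2152-12-11

Answer: 2022-07-30


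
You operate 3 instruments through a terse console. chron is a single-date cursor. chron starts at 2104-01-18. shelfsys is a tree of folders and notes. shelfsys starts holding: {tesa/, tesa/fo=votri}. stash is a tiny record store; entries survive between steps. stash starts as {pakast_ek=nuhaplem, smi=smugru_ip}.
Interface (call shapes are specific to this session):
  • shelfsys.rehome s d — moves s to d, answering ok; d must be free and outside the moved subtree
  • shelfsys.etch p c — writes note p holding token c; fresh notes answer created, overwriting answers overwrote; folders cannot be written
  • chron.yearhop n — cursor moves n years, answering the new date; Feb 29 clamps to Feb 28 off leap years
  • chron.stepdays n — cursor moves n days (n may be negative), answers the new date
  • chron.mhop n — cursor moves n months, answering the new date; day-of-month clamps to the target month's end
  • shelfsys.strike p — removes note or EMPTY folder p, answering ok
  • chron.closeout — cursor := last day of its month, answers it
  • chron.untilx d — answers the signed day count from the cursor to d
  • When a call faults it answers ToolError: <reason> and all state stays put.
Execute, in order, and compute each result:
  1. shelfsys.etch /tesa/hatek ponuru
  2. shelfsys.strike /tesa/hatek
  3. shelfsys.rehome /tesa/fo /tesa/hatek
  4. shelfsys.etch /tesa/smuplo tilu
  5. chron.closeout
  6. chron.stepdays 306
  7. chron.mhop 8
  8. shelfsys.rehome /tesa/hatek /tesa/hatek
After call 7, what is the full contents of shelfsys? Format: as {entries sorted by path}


# shelfsys.etch(p='/tesa/hatek', c='ponuru') : created
# shelfsys.strike(p='/tesa/hatek') : ok
# shelfsys.rehome(s='/tesa/fo', d='/tesa/hatek') : ok
# shelfsys.etch(p='/tesa/smuplo', c='tilu') : created
# chron.closeout() : 2104-01-31
# chron.stepdays(n='306') : 2104-12-02
# chron.mhop(n='8') : 2105-08-02
# shelfsys.rehome(s='/tesa/hatek', d='/tesa/hatek') : ToolError: exists

Answer: {tesa/, tesa/hatek=votri, tesa/smuplo=tilu}


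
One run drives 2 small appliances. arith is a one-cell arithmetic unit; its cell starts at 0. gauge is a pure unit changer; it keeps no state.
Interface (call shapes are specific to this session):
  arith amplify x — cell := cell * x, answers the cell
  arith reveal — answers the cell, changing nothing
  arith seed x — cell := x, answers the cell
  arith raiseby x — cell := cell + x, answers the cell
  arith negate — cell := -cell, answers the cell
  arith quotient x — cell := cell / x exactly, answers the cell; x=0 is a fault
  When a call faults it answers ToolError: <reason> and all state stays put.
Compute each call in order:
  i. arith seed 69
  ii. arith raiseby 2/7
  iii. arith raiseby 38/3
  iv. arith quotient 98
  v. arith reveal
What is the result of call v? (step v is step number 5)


> arith seed x='69'
:: 69
> arith raiseby x='2/7'
:: 485/7
> arith raiseby x='38/3'
:: 1721/21
> arith quotient x='98'
:: 1721/2058
> arith reveal
:: 1721/2058

Answer: 1721/2058


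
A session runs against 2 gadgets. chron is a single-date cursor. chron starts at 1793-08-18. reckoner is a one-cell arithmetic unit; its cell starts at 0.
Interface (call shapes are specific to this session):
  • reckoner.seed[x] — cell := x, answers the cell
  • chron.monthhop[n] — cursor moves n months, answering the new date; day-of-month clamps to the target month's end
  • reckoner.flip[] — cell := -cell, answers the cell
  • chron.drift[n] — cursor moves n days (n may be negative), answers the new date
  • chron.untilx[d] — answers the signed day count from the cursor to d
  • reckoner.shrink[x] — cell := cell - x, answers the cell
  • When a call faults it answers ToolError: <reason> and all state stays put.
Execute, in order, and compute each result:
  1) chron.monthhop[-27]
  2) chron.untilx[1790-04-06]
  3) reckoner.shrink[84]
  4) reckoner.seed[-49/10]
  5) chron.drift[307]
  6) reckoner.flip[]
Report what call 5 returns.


Answer: 1792-03-20

Derivation:
I invoke chron.monthhop using -27, giving 1791-05-18.
I invoke chron.untilx using 1790-04-06, which returns -407.
Calling reckoner.shrink using 84, and see -84.
I use reckoner.seed using -49/10, and see -49/10.
I run chron.drift using 307, — result: 1792-03-20.
Then reckoner.flip(), → 49/10.


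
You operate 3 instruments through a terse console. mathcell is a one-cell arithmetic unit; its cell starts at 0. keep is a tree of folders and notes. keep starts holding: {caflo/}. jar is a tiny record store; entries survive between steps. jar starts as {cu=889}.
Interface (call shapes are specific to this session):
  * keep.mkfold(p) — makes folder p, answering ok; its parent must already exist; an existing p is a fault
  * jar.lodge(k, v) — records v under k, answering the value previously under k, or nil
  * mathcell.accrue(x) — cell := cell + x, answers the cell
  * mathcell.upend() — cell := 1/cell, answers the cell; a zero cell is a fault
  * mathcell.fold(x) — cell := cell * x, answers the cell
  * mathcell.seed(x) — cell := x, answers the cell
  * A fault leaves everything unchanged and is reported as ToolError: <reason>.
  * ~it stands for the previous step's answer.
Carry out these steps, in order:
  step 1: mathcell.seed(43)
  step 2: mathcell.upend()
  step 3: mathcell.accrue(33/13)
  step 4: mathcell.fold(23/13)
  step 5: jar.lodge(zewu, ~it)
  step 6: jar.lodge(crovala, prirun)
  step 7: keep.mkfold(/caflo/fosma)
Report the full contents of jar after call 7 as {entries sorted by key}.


I try mathcell.seed with x='43', — result: 43.
Now I run mathcell.upend(), and get 1/43.
I run mathcell.accrue with x='33/13', and see 1432/559.
Invoking mathcell.fold with x='23/13', and get 32936/7267.
I call jar.lodge with k='zewu', v='~it', and see nil.
Then jar.lodge with k='crovala', v='prirun', and get nil.
Using keep.mkfold with p='/caflo/fosma', which returns ok.

Answer: {crovala=prirun, cu=889, zewu=32936/7267}


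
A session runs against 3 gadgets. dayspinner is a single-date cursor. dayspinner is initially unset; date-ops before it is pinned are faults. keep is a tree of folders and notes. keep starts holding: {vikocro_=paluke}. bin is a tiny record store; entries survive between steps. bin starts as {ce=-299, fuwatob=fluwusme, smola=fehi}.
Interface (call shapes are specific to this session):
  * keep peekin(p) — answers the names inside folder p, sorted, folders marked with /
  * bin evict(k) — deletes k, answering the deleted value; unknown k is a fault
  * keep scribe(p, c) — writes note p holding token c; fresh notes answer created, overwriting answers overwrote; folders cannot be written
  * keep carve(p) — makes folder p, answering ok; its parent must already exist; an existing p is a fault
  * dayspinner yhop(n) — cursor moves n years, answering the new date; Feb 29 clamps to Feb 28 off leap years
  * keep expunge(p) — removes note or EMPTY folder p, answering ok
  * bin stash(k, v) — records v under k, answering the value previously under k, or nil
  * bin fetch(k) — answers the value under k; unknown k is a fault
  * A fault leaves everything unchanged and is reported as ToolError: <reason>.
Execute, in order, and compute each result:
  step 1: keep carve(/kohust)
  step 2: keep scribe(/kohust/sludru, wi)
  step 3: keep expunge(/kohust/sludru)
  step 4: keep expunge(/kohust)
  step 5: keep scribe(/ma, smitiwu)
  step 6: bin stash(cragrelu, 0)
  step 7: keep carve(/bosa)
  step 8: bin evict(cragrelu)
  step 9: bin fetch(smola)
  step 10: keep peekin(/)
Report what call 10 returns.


Answer: [bosa/, ma, vikocro_]

Derivation:
>> keep carve(p='/kohust')
<< ok
>> keep scribe(p='/kohust/sludru', c='wi')
<< created
>> keep expunge(p='/kohust/sludru')
<< ok
>> keep expunge(p='/kohust')
<< ok
>> keep scribe(p='/ma', c='smitiwu')
<< created
>> bin stash(k='cragrelu', v='0')
<< nil
>> keep carve(p='/bosa')
<< ok
>> bin evict(k='cragrelu')
<< 0
>> bin fetch(k='smola')
<< fehi
>> keep peekin(p='/')
<< [bosa/, ma, vikocro_]


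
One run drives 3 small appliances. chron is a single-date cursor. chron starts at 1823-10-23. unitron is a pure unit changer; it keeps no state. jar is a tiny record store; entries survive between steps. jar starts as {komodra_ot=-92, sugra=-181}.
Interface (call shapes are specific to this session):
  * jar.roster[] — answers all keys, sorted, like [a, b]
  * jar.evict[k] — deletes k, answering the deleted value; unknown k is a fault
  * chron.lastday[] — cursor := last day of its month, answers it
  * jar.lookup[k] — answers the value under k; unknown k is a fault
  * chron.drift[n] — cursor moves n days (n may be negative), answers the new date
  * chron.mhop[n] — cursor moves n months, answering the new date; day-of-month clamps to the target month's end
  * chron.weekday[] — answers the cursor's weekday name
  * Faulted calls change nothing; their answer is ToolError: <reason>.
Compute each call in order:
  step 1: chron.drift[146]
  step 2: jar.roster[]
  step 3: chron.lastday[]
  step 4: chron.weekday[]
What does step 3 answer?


Answer: 1824-03-31

Derivation:
>> chron.drift(n→146)
<< 1824-03-17
>> jar.roster()
<< [komodra_ot, sugra]
>> chron.lastday()
<< 1824-03-31
>> chron.weekday()
<< Wednesday


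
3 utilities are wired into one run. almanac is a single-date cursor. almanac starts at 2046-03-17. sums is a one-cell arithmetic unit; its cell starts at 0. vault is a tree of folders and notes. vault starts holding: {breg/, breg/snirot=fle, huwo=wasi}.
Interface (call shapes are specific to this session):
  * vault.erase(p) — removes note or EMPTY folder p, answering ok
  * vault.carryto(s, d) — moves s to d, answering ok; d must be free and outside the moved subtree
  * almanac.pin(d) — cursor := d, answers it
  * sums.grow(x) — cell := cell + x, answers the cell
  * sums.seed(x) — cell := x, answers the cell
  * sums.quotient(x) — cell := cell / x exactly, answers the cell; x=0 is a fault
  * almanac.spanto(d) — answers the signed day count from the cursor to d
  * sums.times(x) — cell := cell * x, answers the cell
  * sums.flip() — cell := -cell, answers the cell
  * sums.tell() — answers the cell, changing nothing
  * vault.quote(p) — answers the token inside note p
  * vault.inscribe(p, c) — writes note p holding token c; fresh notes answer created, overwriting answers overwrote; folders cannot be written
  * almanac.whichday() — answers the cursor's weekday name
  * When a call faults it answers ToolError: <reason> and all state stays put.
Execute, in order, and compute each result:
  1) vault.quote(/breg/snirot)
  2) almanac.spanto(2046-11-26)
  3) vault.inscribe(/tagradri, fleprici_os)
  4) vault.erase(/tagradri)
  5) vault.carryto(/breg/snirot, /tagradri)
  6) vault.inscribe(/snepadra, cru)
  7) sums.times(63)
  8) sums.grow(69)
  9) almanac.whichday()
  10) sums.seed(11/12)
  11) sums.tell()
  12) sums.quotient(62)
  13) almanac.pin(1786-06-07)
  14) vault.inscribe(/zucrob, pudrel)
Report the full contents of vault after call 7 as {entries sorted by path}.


Answer: {breg/, huwo=wasi, snepadra=cru, tagradri=fle}

Derivation:
// vault.quote(/breg/snirot) : fle
// almanac.spanto(2046-11-26) : 254
// vault.inscribe(/tagradri, fleprici_os) : created
// vault.erase(/tagradri) : ok
// vault.carryto(/breg/snirot, /tagradri) : ok
// vault.inscribe(/snepadra, cru) : created
// sums.times(63) : 0
// sums.grow(69) : 69
// almanac.whichday() : Saturday
// sums.seed(11/12) : 11/12
// sums.tell() : 11/12
// sums.quotient(62) : 11/744
// almanac.pin(1786-06-07) : 1786-06-07
// vault.inscribe(/zucrob, pudrel) : created


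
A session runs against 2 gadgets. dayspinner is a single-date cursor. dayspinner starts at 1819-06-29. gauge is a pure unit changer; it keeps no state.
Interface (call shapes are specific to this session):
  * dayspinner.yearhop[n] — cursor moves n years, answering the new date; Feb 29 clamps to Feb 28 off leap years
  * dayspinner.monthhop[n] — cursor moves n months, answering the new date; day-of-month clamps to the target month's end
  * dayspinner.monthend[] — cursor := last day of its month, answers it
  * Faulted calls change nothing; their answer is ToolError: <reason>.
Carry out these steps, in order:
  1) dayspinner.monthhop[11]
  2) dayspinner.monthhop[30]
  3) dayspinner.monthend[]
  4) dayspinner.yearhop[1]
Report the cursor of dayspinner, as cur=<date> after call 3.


Answer: cur=1822-11-30

Derivation:
CALL dayspinner.monthhop[n=11]
RET  1820-05-29
CALL dayspinner.monthhop[n=30]
RET  1822-11-29
CALL dayspinner.monthend[]
RET  1822-11-30
CALL dayspinner.yearhop[n=1]
RET  1823-11-30


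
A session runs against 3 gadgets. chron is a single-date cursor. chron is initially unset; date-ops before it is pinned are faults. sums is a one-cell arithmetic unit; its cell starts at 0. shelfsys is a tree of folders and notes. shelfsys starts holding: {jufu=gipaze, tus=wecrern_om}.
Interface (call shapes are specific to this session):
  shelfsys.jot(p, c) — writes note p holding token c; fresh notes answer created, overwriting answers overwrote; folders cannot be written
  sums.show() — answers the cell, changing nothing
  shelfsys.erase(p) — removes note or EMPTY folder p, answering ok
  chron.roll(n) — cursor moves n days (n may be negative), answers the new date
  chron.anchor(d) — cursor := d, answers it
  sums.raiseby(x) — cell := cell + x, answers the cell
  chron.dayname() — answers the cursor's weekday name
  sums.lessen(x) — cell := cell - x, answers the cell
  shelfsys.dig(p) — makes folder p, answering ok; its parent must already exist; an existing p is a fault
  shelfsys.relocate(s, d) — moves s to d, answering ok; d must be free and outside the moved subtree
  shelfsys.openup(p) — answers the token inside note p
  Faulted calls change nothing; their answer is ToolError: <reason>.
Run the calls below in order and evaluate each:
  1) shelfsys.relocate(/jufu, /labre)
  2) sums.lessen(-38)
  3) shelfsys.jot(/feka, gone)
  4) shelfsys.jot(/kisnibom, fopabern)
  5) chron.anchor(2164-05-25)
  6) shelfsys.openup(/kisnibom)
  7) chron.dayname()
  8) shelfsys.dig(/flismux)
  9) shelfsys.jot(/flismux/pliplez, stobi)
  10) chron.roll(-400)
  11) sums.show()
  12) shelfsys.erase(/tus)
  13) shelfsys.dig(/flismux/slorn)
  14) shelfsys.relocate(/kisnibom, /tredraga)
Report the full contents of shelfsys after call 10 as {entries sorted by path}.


;; shelfsys.relocate(/jufu, /labre) : ok
;; sums.lessen(-38) : 38
;; shelfsys.jot(/feka, gone) : created
;; shelfsys.jot(/kisnibom, fopabern) : created
;; chron.anchor(2164-05-25) : 2164-05-25
;; shelfsys.openup(/kisnibom) : fopabern
;; chron.dayname() : Friday
;; shelfsys.dig(/flismux) : ok
;; shelfsys.jot(/flismux/pliplez, stobi) : created
;; chron.roll(-400) : 2163-04-21
;; sums.show() : 38
;; shelfsys.erase(/tus) : ok
;; shelfsys.dig(/flismux/slorn) : ok
;; shelfsys.relocate(/kisnibom, /tredraga) : ok

Answer: {feka=gone, flismux/, flismux/pliplez=stobi, kisnibom=fopabern, labre=gipaze, tus=wecrern_om}


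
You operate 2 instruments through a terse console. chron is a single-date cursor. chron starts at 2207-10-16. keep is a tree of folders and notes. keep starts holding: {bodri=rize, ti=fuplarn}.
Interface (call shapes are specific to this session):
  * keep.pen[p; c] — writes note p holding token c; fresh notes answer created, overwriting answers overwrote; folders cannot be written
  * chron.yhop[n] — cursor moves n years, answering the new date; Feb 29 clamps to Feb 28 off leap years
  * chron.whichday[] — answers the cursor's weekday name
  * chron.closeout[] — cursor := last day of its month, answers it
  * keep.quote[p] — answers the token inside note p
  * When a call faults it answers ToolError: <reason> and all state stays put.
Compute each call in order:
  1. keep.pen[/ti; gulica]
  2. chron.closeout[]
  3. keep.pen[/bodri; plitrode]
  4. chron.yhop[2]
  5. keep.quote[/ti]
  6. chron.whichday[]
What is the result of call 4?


I use keep.pen with p→/ti, c→gulica, giving overwrote.
Next I call chron.closeout(), which returns 2207-10-31.
Then keep.pen with p→/bodri, c→plitrode, and observe overwrote.
I invoke chron.yhop with n→2, and get 2209-10-31.
I try keep.quote with p→/ti, yielding gulica.
I use chron.whichday(), and see Tuesday.

Answer: 2209-10-31


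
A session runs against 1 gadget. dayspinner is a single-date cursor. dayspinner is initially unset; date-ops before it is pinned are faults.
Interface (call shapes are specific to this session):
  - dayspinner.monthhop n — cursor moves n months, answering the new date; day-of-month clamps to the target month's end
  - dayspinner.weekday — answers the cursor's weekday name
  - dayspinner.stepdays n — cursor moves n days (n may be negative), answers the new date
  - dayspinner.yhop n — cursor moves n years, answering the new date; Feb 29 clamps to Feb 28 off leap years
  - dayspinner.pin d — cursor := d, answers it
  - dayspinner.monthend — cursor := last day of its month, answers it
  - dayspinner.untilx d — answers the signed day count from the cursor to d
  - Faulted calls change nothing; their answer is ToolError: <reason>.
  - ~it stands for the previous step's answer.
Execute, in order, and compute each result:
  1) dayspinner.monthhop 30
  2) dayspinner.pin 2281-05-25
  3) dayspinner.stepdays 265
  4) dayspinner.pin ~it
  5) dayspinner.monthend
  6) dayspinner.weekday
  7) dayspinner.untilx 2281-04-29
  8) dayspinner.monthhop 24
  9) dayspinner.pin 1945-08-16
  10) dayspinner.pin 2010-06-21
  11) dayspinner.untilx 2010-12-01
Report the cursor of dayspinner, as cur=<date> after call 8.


;; 1. monthhop(n→30) => ToolError: no date set
;; 2. pin(d→2281-05-25) => 2281-05-25
;; 3. stepdays(n→265) => 2282-02-14
;; 4. pin(d→~it) => 2282-02-14
;; 5. monthend() => 2282-02-28
;; 6. weekday() => Tuesday
;; 7. untilx(d→2281-04-29) => -305
;; 8. monthhop(n→24) => 2284-02-28
;; 9. pin(d→1945-08-16) => 1945-08-16
;; 10. pin(d→2010-06-21) => 2010-06-21
;; 11. untilx(d→2010-12-01) => 163

Answer: cur=2284-02-28


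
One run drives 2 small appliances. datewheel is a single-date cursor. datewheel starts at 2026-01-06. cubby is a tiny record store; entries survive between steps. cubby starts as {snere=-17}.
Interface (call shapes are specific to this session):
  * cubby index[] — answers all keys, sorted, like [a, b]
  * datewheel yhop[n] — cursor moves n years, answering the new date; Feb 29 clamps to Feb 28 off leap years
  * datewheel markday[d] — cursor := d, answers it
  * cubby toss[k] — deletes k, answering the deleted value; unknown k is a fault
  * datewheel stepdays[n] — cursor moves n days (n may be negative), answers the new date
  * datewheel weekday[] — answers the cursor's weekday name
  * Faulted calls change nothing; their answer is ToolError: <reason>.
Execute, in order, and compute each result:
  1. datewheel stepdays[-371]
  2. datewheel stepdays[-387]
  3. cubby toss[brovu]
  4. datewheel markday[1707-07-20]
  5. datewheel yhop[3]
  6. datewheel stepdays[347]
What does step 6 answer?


Answer: 1711-07-02

Derivation:
Do: datewheel stepdays[n=-371]
See: 2024-12-31
Do: datewheel stepdays[n=-387]
See: 2023-12-10
Do: cubby toss[k=brovu]
See: ToolError: no such key brovu
Do: datewheel markday[d=1707-07-20]
See: 1707-07-20
Do: datewheel yhop[n=3]
See: 1710-07-20
Do: datewheel stepdays[n=347]
See: 1711-07-02


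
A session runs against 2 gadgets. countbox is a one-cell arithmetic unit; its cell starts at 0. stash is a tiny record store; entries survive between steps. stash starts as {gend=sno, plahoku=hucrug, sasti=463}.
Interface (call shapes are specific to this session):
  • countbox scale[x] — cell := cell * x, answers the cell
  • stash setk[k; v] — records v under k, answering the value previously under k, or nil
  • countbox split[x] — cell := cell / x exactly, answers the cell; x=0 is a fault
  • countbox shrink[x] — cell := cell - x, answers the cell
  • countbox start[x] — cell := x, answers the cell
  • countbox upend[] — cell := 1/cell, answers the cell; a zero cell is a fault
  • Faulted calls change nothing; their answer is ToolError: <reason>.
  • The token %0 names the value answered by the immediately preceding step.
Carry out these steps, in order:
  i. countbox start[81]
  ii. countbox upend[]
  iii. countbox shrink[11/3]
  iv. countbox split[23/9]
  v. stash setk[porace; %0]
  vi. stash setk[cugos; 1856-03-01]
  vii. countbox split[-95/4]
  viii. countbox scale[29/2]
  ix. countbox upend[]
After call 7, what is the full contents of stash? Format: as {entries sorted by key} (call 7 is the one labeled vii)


Answer: {cugos=1856-03-01, gend=sno, plahoku=hucrug, porace=-296/207, sasti=463}

Derivation:
-> countbox start(x: 81)
<- 81
-> countbox upend()
<- 1/81
-> countbox shrink(x: 11/3)
<- -296/81
-> countbox split(x: 23/9)
<- -296/207
-> stash setk(k: porace, v: %0)
<- nil
-> stash setk(k: cugos, v: 1856-03-01)
<- nil
-> countbox split(x: -95/4)
<- 1184/19665
-> countbox scale(x: 29/2)
<- 17168/19665
-> countbox upend()
<- 19665/17168
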